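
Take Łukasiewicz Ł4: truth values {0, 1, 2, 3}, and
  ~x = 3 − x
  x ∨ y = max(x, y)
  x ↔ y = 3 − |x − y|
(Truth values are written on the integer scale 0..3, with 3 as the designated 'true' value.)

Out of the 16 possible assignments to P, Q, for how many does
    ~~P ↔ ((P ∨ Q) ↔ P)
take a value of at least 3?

P = 0, Q = 0 ↦ 0  <
P = 0, Q = 1 ↦ 1  <
P = 0, Q = 2 ↦ 2  <
P = 0, Q = 3 ↦ 3  ≥
P = 1, Q = 0 ↦ 1  <
P = 1, Q = 1 ↦ 1  <
P = 1, Q = 2 ↦ 2  <
P = 1, Q = 3 ↦ 3  ≥
P = 2, Q = 0 ↦ 2  <
P = 2, Q = 1 ↦ 2  <
P = 2, Q = 2 ↦ 2  <
P = 2, Q = 3 ↦ 3  ≥
P = 3, Q = 0 ↦ 3  ≥
P = 3, Q = 1 ↦ 3  ≥
P = 3, Q = 2 ↦ 3  ≥
P = 3, Q = 3 ↦ 3  ≥
So 7 of the 16 assignments meet the threshold.

7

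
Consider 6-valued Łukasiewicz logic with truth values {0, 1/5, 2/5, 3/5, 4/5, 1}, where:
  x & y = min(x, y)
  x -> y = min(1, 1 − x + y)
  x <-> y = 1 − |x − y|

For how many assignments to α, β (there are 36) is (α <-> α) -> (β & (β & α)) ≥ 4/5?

4

value 1: 1 assignment (counts)
value 4/5: 3 assignments (counts)
value 3/5: 5 assignments
value 2/5: 7 assignments
value 1/5: 9 assignments
value 0: 11 assignments
So 4 of the 36 assignments meet the threshold.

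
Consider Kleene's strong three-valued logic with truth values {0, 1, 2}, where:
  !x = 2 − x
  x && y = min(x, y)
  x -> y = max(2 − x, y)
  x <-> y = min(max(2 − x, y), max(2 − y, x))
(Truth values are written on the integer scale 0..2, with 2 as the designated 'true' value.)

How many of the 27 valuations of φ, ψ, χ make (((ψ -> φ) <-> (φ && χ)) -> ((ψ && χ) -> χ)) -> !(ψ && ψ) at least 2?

value 2: 9 assignments (counts)
value 1: 12 assignments
value 0: 6 assignments
So 9 of the 27 assignments meet the threshold.

9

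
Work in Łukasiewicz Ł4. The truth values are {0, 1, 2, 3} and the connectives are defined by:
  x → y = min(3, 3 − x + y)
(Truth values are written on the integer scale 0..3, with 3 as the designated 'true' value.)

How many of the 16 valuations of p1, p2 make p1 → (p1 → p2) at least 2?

p1 = 0, p2 = 0 ↦ 3  ≥
p1 = 0, p2 = 1 ↦ 3  ≥
p1 = 0, p2 = 2 ↦ 3  ≥
p1 = 0, p2 = 3 ↦ 3  ≥
p1 = 1, p2 = 0 ↦ 3  ≥
p1 = 1, p2 = 1 ↦ 3  ≥
p1 = 1, p2 = 2 ↦ 3  ≥
p1 = 1, p2 = 3 ↦ 3  ≥
p1 = 2, p2 = 0 ↦ 2  ≥
p1 = 2, p2 = 1 ↦ 3  ≥
p1 = 2, p2 = 2 ↦ 3  ≥
p1 = 2, p2 = 3 ↦ 3  ≥
p1 = 3, p2 = 0 ↦ 0  <
p1 = 3, p2 = 1 ↦ 1  <
p1 = 3, p2 = 2 ↦ 2  ≥
p1 = 3, p2 = 3 ↦ 3  ≥
So 14 of the 16 assignments meet the threshold.

14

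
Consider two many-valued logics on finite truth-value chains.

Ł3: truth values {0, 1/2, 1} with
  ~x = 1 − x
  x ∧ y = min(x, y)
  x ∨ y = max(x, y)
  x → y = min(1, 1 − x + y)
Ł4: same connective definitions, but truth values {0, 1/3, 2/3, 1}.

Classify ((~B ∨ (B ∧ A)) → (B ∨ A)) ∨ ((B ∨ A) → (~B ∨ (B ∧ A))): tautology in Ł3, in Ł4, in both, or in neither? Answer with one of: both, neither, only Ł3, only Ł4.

both

In Ł3: every assignment gives 1 — tautology.
In Ł4: every assignment gives 1 — tautology.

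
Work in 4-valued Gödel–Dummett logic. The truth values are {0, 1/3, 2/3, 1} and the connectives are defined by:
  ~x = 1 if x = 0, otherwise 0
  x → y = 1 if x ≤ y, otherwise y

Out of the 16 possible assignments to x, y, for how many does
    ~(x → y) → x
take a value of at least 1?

14

x = 0, y = 0 ↦ 1  ≥
x = 0, y = 1/3 ↦ 1  ≥
x = 0, y = 2/3 ↦ 1  ≥
x = 0, y = 1 ↦ 1  ≥
x = 1/3, y = 0 ↦ 1/3  <
x = 1/3, y = 1/3 ↦ 1  ≥
x = 1/3, y = 2/3 ↦ 1  ≥
x = 1/3, y = 1 ↦ 1  ≥
x = 2/3, y = 0 ↦ 2/3  <
x = 2/3, y = 1/3 ↦ 1  ≥
x = 2/3, y = 2/3 ↦ 1  ≥
x = 2/3, y = 1 ↦ 1  ≥
x = 1, y = 0 ↦ 1  ≥
x = 1, y = 1/3 ↦ 1  ≥
x = 1, y = 2/3 ↦ 1  ≥
x = 1, y = 1 ↦ 1  ≥
So 14 of the 16 assignments meet the threshold.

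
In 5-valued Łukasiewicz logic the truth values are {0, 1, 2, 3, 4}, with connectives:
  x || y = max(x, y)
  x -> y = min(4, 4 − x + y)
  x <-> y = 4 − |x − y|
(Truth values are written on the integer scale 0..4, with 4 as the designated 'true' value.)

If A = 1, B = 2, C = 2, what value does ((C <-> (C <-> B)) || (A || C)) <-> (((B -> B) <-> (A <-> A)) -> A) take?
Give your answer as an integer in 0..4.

3

C <-> B = 2 <-> 2 = 4
C <-> (C <-> B) = 2 <-> 4 = 2
A || C = 1 || 2 = 2
(C <-> (C <-> B)) || (A || C) = 2 || 2 = 2
B -> B = 2 -> 2 = 4
A <-> A = 1 <-> 1 = 4
(B -> B) <-> (A <-> A) = 4 <-> 4 = 4
((B -> B) <-> (A <-> A)) -> A = 4 -> 1 = 1
((C <-> (C <-> B)) || (A || C)) <-> (((B -> B) <-> (A <-> A)) -> A) = 2 <-> 1 = 3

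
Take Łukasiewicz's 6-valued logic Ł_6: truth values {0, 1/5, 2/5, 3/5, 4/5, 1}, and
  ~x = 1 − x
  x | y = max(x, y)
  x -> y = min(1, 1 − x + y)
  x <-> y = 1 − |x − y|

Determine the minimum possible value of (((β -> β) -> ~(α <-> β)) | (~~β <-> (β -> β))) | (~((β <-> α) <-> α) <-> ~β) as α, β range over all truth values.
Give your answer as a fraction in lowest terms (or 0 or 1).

Take α = 2/5, β = 0:
β -> β = 0 -> 0 = 1
α <-> β = 2/5 <-> 0 = 3/5
~(α <-> β) = ~3/5 = 2/5
(β -> β) -> ~(α <-> β) = 1 -> 2/5 = 2/5
~β = ~0 = 1
~~β = ~1 = 0
β -> β = 0 -> 0 = 1
~~β <-> (β -> β) = 0 <-> 1 = 0
((β -> β) -> ~(α <-> β)) | (~~β <-> (β -> β)) = 2/5 | 0 = 2/5
β <-> α = 0 <-> 2/5 = 3/5
(β <-> α) <-> α = 3/5 <-> 2/5 = 4/5
~((β <-> α) <-> α) = ~4/5 = 1/5
~β = ~0 = 1
~((β <-> α) <-> α) <-> ~β = 1/5 <-> 1 = 1/5
(((β -> β) -> ~(α <-> β)) | (~~β <-> (β -> β))) | (~((β <-> α) <-> α) <-> ~β) = 2/5 | 1/5 = 2/5
No assignment yields a value below 2/5, so this is the minimum.

2/5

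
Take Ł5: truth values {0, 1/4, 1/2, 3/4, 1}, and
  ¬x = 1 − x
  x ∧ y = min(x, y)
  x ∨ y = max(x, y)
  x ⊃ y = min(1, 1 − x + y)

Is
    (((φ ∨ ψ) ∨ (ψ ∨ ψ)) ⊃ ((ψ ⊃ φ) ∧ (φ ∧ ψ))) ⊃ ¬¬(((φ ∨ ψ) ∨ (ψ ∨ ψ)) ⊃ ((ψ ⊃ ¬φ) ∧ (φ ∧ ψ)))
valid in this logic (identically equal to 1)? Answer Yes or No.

Counterexample: take φ = 3/4, ψ = 3/4.
φ ∨ ψ = 3/4 ∨ 3/4 = 3/4
ψ ∨ ψ = 3/4 ∨ 3/4 = 3/4
(φ ∨ ψ) ∨ (ψ ∨ ψ) = 3/4 ∨ 3/4 = 3/4
ψ ⊃ φ = 3/4 ⊃ 3/4 = 1
φ ∧ ψ = 3/4 ∧ 3/4 = 3/4
(ψ ⊃ φ) ∧ (φ ∧ ψ) = 1 ∧ 3/4 = 3/4
((φ ∨ ψ) ∨ (ψ ∨ ψ)) ⊃ ((ψ ⊃ φ) ∧ (φ ∧ ψ)) = 3/4 ⊃ 3/4 = 1
φ ∨ ψ = 3/4 ∨ 3/4 = 3/4
ψ ∨ ψ = 3/4 ∨ 3/4 = 3/4
(φ ∨ ψ) ∨ (ψ ∨ ψ) = 3/4 ∨ 3/4 = 3/4
¬φ = ¬3/4 = 1/4
ψ ⊃ ¬φ = 3/4 ⊃ 1/4 = 1/2
φ ∧ ψ = 3/4 ∧ 3/4 = 3/4
(ψ ⊃ ¬φ) ∧ (φ ∧ ψ) = 1/2 ∧ 3/4 = 1/2
((φ ∨ ψ) ∨ (ψ ∨ ψ)) ⊃ ((ψ ⊃ ¬φ) ∧ (φ ∧ ψ)) = 3/4 ⊃ 1/2 = 3/4
¬(((φ ∨ ψ) ∨ (ψ ∨ ψ)) ⊃ ((ψ ⊃ ¬φ) ∧ (φ ∧ ψ))) = ¬3/4 = 1/4
¬¬(((φ ∨ ψ) ∨ (ψ ∨ ψ)) ⊃ ((ψ ⊃ ¬φ) ∧ (φ ∧ ψ))) = ¬1/4 = 3/4
(((φ ∨ ψ) ∨ (ψ ∨ ψ)) ⊃ ((ψ ⊃ φ) ∧ (φ ∧ ψ))) ⊃ ¬¬(((φ ∨ ψ) ∨ (ψ ∨ ψ)) ⊃ ((ψ ⊃ ¬φ) ∧ (φ ∧ ψ))) = 1 ⊃ 3/4 = 3/4
This gives 3/4 ≠ 1.

No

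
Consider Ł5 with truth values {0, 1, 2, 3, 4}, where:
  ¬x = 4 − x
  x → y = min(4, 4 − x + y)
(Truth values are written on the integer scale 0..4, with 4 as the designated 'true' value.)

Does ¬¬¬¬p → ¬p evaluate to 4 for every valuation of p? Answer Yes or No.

Counterexample: take p = 3.
¬p = ¬3 = 1
¬¬p = ¬1 = 3
¬¬¬p = ¬3 = 1
¬¬¬¬p = ¬1 = 3
¬p = ¬3 = 1
¬¬¬¬p → ¬p = 3 → 1 = 2
This gives 2 ≠ 4.

No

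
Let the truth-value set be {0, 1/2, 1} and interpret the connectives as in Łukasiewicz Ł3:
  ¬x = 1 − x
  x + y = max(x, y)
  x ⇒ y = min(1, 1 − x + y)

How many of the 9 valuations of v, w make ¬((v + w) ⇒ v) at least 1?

v = 0, w = 0 ↦ 0  <
v = 0, w = 1/2 ↦ 1/2  <
v = 0, w = 1 ↦ 1  ≥
v = 1/2, w = 0 ↦ 0  <
v = 1/2, w = 1/2 ↦ 0  <
v = 1/2, w = 1 ↦ 1/2  <
v = 1, w = 0 ↦ 0  <
v = 1, w = 1/2 ↦ 0  <
v = 1, w = 1 ↦ 0  <
So 1 of the 9 assignments meets the threshold.

1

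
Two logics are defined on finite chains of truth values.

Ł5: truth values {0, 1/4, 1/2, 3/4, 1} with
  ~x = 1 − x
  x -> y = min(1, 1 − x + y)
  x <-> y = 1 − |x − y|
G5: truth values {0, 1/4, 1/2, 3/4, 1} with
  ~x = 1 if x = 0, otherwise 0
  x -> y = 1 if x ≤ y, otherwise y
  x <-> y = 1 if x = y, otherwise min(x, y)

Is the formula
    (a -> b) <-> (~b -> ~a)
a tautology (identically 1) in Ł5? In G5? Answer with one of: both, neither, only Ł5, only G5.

In Ł5: every assignment gives 1 — tautology.
In G5: at a = 1/2, b = 1/4 the value is 1/4 — not a tautology.

only Ł5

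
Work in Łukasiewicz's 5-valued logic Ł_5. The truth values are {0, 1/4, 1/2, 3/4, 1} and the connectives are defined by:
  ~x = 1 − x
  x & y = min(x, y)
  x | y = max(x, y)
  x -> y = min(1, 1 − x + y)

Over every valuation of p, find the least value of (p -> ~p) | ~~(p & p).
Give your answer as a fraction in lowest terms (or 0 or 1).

3/4

Take p = 3/4:
~p = ~3/4 = 1/4
p -> ~p = 3/4 -> 1/4 = 1/2
p & p = 3/4 & 3/4 = 3/4
~(p & p) = ~3/4 = 1/4
~~(p & p) = ~1/4 = 3/4
(p -> ~p) | ~~(p & p) = 1/2 | 3/4 = 3/4
No assignment yields a value below 3/4, so this is the minimum.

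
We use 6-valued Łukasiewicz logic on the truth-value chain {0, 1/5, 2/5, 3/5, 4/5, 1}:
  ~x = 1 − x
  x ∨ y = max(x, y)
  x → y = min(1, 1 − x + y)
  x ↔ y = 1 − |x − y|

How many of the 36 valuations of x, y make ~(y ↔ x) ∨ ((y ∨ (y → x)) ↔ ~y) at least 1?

value 1: 9 assignments (counts)
value 4/5: 10 assignments
value 3/5: 7 assignments
value 2/5: 6 assignments
value 1/5: 3 assignments
value 0: 1 assignment
So 9 of the 36 assignments meet the threshold.

9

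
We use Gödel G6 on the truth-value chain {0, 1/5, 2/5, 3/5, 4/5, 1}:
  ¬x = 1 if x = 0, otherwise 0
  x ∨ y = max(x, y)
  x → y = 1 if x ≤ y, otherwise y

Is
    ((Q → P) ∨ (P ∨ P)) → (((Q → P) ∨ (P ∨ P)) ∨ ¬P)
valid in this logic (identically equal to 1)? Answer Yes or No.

At P = 4/5, Q = 3/5, for instance:
Q → P = 3/5 → 4/5 = 1
P ∨ P = 4/5 ∨ 4/5 = 4/5
(Q → P) ∨ (P ∨ P) = 1 ∨ 4/5 = 1
¬P = ¬4/5 = 0
((Q → P) ∨ (P ∨ P)) ∨ ¬P = 1 ∨ 0 = 1
((Q → P) ∨ (P ∨ P)) → (((Q → P) ∨ (P ∨ P)) ∨ ¬P) = 1 → 1 = 1
and checking the remaining 35 assignments likewise gives ≥ 1 in every case.

Yes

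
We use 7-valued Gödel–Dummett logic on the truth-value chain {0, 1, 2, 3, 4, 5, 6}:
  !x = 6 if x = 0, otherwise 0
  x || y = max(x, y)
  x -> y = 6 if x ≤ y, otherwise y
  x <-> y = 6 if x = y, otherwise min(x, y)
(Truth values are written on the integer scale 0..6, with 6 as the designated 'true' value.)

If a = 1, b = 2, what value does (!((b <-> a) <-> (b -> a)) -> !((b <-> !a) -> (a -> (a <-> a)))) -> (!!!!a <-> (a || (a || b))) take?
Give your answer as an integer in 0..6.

2

b <-> a = 2 <-> 1 = 1
b -> a = 2 -> 1 = 1
(b <-> a) <-> (b -> a) = 1 <-> 1 = 6
!((b <-> a) <-> (b -> a)) = !6 = 0
!a = !1 = 0
b <-> !a = 2 <-> 0 = 0
a <-> a = 1 <-> 1 = 6
a -> (a <-> a) = 1 -> 6 = 6
(b <-> !a) -> (a -> (a <-> a)) = 0 -> 6 = 6
!((b <-> !a) -> (a -> (a <-> a))) = !6 = 0
!((b <-> a) <-> (b -> a)) -> !((b <-> !a) -> (a -> (a <-> a))) = 0 -> 0 = 6
!a = !1 = 0
!!a = !0 = 6
!!!a = !6 = 0
!!!!a = !0 = 6
a || b = 1 || 2 = 2
a || (a || b) = 1 || 2 = 2
!!!!a <-> (a || (a || b)) = 6 <-> 2 = 2
(!((b <-> a) <-> (b -> a)) -> !((b <-> !a) -> (a -> (a <-> a)))) -> (!!!!a <-> (a || (a || b))) = 6 -> 2 = 2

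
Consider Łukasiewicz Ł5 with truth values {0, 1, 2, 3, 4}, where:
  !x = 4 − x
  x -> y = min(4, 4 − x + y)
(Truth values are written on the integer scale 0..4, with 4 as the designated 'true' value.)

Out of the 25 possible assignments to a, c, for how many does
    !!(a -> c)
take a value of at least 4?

value 4: 15 assignments (counts)
value 3: 4 assignments
value 2: 3 assignments
value 1: 2 assignments
value 0: 1 assignment
So 15 of the 25 assignments meet the threshold.

15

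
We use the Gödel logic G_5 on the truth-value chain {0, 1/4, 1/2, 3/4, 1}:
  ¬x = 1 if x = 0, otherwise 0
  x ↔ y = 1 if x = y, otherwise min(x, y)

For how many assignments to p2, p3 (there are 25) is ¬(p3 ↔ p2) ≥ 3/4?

value 1: 8 assignments (counts)
value 0: 17 assignments
So 8 of the 25 assignments meet the threshold.

8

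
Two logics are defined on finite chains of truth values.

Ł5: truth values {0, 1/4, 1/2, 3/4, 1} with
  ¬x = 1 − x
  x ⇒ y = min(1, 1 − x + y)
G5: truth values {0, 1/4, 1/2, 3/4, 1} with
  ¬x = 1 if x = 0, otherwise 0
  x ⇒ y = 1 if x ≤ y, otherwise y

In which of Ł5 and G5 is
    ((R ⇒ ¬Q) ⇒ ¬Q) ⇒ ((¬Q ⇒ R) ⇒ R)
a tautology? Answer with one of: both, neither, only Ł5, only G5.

only Ł5

In Ł5: every assignment gives 1 — tautology.
In G5: at Q = 1/4, R = 1/4 the value is 1/4 — not a tautology.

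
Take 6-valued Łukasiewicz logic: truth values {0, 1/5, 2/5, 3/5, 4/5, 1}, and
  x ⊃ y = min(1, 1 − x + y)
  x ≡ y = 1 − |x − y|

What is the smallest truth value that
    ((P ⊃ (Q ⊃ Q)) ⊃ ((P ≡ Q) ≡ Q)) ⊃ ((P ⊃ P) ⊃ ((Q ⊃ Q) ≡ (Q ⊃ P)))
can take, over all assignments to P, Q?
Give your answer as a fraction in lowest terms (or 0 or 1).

Take P = 0, Q = 3/5:
Q ⊃ Q = 3/5 ⊃ 3/5 = 1
P ⊃ (Q ⊃ Q) = 0 ⊃ 1 = 1
P ≡ Q = 0 ≡ 3/5 = 2/5
(P ≡ Q) ≡ Q = 2/5 ≡ 3/5 = 4/5
(P ⊃ (Q ⊃ Q)) ⊃ ((P ≡ Q) ≡ Q) = 1 ⊃ 4/5 = 4/5
P ⊃ P = 0 ⊃ 0 = 1
Q ⊃ Q = 3/5 ⊃ 3/5 = 1
Q ⊃ P = 3/5 ⊃ 0 = 2/5
(Q ⊃ Q) ≡ (Q ⊃ P) = 1 ≡ 2/5 = 2/5
(P ⊃ P) ⊃ ((Q ⊃ Q) ≡ (Q ⊃ P)) = 1 ⊃ 2/5 = 2/5
((P ⊃ (Q ⊃ Q)) ⊃ ((P ≡ Q) ≡ Q)) ⊃ ((P ⊃ P) ⊃ ((Q ⊃ Q) ≡ (Q ⊃ P))) = 4/5 ⊃ 2/5 = 3/5
No assignment yields a value below 3/5, so this is the minimum.

3/5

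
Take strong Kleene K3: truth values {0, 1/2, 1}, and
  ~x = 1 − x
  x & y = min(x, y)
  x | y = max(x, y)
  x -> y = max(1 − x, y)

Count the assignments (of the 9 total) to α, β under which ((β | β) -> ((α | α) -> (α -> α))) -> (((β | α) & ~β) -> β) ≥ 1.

α = 0, β = 0 ↦ 1  ≥
α = 0, β = 1/2 ↦ 1/2  <
α = 0, β = 1 ↦ 1  ≥
α = 1/2, β = 0 ↦ 1/2  <
α = 1/2, β = 1/2 ↦ 1/2  <
α = 1/2, β = 1 ↦ 1  ≥
α = 1, β = 0 ↦ 0  <
α = 1, β = 1/2 ↦ 1/2  <
α = 1, β = 1 ↦ 1  ≥
So 4 of the 9 assignments meet the threshold.

4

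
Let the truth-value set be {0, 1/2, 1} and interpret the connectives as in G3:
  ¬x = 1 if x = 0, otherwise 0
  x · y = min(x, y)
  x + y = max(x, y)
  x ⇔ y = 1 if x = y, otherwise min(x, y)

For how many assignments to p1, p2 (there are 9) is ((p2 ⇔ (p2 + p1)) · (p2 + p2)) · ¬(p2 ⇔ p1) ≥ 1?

1

p1 = 0, p2 = 0 ↦ 0  <
p1 = 0, p2 = 1/2 ↦ 1/2  <
p1 = 0, p2 = 1 ↦ 1  ≥
p1 = 1/2, p2 = 0 ↦ 0  <
p1 = 1/2, p2 = 1/2 ↦ 0  <
p1 = 1/2, p2 = 1 ↦ 0  <
p1 = 1, p2 = 0 ↦ 0  <
p1 = 1, p2 = 1/2 ↦ 0  <
p1 = 1, p2 = 1 ↦ 0  <
So 1 of the 9 assignments meets the threshold.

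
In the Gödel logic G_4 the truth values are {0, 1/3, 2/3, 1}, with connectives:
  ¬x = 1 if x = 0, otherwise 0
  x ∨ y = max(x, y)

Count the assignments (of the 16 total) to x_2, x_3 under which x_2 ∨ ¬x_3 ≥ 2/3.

x_2 = 0, x_3 = 0 ↦ 1  ≥
x_2 = 0, x_3 = 1/3 ↦ 0  <
x_2 = 0, x_3 = 2/3 ↦ 0  <
x_2 = 0, x_3 = 1 ↦ 0  <
x_2 = 1/3, x_3 = 0 ↦ 1  ≥
x_2 = 1/3, x_3 = 1/3 ↦ 1/3  <
x_2 = 1/3, x_3 = 2/3 ↦ 1/3  <
x_2 = 1/3, x_3 = 1 ↦ 1/3  <
x_2 = 2/3, x_3 = 0 ↦ 1  ≥
x_2 = 2/3, x_3 = 1/3 ↦ 2/3  ≥
x_2 = 2/3, x_3 = 2/3 ↦ 2/3  ≥
x_2 = 2/3, x_3 = 1 ↦ 2/3  ≥
x_2 = 1, x_3 = 0 ↦ 1  ≥
x_2 = 1, x_3 = 1/3 ↦ 1  ≥
x_2 = 1, x_3 = 2/3 ↦ 1  ≥
x_2 = 1, x_3 = 1 ↦ 1  ≥
So 10 of the 16 assignments meet the threshold.

10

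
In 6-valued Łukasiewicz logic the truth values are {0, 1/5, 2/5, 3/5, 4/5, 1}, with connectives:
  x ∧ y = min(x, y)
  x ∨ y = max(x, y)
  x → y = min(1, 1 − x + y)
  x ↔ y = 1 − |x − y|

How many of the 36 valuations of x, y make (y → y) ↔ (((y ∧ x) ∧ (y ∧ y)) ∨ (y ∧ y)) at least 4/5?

12

value 1: 6 assignments (counts)
value 4/5: 6 assignments (counts)
value 3/5: 6 assignments
value 2/5: 6 assignments
value 1/5: 6 assignments
value 0: 6 assignments
So 12 of the 36 assignments meet the threshold.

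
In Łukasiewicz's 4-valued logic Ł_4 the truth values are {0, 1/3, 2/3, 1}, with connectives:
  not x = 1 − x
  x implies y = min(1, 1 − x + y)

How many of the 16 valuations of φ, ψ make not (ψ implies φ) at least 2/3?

φ = 0, ψ = 0 ↦ 0  <
φ = 0, ψ = 1/3 ↦ 1/3  <
φ = 0, ψ = 2/3 ↦ 2/3  ≥
φ = 0, ψ = 1 ↦ 1  ≥
φ = 1/3, ψ = 0 ↦ 0  <
φ = 1/3, ψ = 1/3 ↦ 0  <
φ = 1/3, ψ = 2/3 ↦ 1/3  <
φ = 1/3, ψ = 1 ↦ 2/3  ≥
φ = 2/3, ψ = 0 ↦ 0  <
φ = 2/3, ψ = 1/3 ↦ 0  <
φ = 2/3, ψ = 2/3 ↦ 0  <
φ = 2/3, ψ = 1 ↦ 1/3  <
φ = 1, ψ = 0 ↦ 0  <
φ = 1, ψ = 1/3 ↦ 0  <
φ = 1, ψ = 2/3 ↦ 0  <
φ = 1, ψ = 1 ↦ 0  <
So 3 of the 16 assignments meet the threshold.

3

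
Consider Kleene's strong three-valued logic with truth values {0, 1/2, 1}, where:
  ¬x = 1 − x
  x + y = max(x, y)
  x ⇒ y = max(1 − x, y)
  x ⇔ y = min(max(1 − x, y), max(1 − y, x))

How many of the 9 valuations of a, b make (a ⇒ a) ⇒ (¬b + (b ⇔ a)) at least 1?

4

a = 0, b = 0 ↦ 1  ≥
a = 0, b = 1/2 ↦ 1/2  <
a = 0, b = 1 ↦ 0  <
a = 1/2, b = 0 ↦ 1  ≥
a = 1/2, b = 1/2 ↦ 1/2  <
a = 1/2, b = 1 ↦ 1/2  <
a = 1, b = 0 ↦ 1  ≥
a = 1, b = 1/2 ↦ 1/2  <
a = 1, b = 1 ↦ 1  ≥
So 4 of the 9 assignments meet the threshold.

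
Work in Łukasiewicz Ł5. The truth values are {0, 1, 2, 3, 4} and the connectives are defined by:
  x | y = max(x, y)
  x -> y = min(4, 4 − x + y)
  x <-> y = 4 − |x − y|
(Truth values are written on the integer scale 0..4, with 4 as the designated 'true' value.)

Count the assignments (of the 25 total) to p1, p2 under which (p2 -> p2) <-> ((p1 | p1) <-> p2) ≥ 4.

5

value 4: 5 assignments (counts)
value 3: 8 assignments
value 2: 6 assignments
value 1: 4 assignments
value 0: 2 assignments
So 5 of the 25 assignments meet the threshold.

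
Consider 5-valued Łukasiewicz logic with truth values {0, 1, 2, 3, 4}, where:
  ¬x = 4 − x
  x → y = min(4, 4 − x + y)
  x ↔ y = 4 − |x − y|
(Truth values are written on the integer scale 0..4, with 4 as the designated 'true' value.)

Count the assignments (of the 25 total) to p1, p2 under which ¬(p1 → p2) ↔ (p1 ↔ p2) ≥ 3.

6

value 4: 4 assignments (counts)
value 3: 2 assignments (counts)
value 2: 9 assignments
value 1: 4 assignments
value 0: 6 assignments
So 6 of the 25 assignments meet the threshold.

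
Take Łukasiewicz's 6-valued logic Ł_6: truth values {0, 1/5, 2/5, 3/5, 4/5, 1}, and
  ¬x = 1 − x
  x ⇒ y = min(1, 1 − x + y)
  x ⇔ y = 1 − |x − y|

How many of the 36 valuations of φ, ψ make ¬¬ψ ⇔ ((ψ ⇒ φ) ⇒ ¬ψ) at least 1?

3

value 1: 3 assignments (counts)
value 4/5: 11 assignments
value 3/5: 4 assignments
value 2/5: 9 assignments
value 1/5: 2 assignments
value 0: 7 assignments
So 3 of the 36 assignments meet the threshold.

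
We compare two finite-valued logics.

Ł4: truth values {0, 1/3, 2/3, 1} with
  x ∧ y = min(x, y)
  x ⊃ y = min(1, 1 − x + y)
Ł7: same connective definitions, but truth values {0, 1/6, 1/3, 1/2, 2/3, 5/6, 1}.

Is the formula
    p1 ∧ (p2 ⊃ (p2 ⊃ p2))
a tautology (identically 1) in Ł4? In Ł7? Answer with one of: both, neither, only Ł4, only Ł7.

In Ł4: at p1 = 0, p2 = 0 the value is 0 — not a tautology.
In Ł7: at p1 = 0, p2 = 0 the value is 0 — not a tautology.

neither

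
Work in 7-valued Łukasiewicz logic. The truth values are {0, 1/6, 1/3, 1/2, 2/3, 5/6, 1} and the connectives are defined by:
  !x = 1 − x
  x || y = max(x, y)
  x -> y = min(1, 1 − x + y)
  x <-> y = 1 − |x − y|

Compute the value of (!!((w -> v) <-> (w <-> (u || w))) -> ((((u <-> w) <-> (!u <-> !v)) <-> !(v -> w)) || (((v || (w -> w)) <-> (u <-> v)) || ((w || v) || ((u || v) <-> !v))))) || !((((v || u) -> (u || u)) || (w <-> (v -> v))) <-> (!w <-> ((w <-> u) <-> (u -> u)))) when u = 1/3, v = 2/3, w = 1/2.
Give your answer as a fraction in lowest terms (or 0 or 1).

2/3

w -> v = 1/2 -> 2/3 = 1
u || w = 1/3 || 1/2 = 1/2
w <-> (u || w) = 1/2 <-> 1/2 = 1
(w -> v) <-> (w <-> (u || w)) = 1 <-> 1 = 1
!((w -> v) <-> (w <-> (u || w))) = !1 = 0
!!((w -> v) <-> (w <-> (u || w))) = !0 = 1
u <-> w = 1/3 <-> 1/2 = 5/6
!u = !1/3 = 2/3
!v = !2/3 = 1/3
!u <-> !v = 2/3 <-> 1/3 = 2/3
(u <-> w) <-> (!u <-> !v) = 5/6 <-> 2/3 = 5/6
v -> w = 2/3 -> 1/2 = 5/6
!(v -> w) = !5/6 = 1/6
((u <-> w) <-> (!u <-> !v)) <-> !(v -> w) = 5/6 <-> 1/6 = 1/3
w -> w = 1/2 -> 1/2 = 1
v || (w -> w) = 2/3 || 1 = 1
u <-> v = 1/3 <-> 2/3 = 2/3
(v || (w -> w)) <-> (u <-> v) = 1 <-> 2/3 = 2/3
w || v = 1/2 || 2/3 = 2/3
u || v = 1/3 || 2/3 = 2/3
!v = !2/3 = 1/3
(u || v) <-> !v = 2/3 <-> 1/3 = 2/3
(w || v) || ((u || v) <-> !v) = 2/3 || 2/3 = 2/3
((v || (w -> w)) <-> (u <-> v)) || ((w || v) || ((u || v) <-> !v)) = 2/3 || 2/3 = 2/3
(((u <-> w) <-> (!u <-> !v)) <-> !(v -> w)) || (((v || (w -> w)) <-> (u <-> v)) || ((w || v) || ((u || v) <-> !v))) = 1/3 || 2/3 = 2/3
!!((w -> v) <-> (w <-> (u || w))) -> ((((u <-> w) <-> (!u <-> !v)) <-> !(v -> w)) || (((v || (w -> w)) <-> (u <-> v)) || ((w || v) || ((u || v) <-> !v)))) = 1 -> 2/3 = 2/3
v || u = 2/3 || 1/3 = 2/3
u || u = 1/3 || 1/3 = 1/3
(v || u) -> (u || u) = 2/3 -> 1/3 = 2/3
v -> v = 2/3 -> 2/3 = 1
w <-> (v -> v) = 1/2 <-> 1 = 1/2
((v || u) -> (u || u)) || (w <-> (v -> v)) = 2/3 || 1/2 = 2/3
!w = !1/2 = 1/2
w <-> u = 1/2 <-> 1/3 = 5/6
u -> u = 1/3 -> 1/3 = 1
(w <-> u) <-> (u -> u) = 5/6 <-> 1 = 5/6
!w <-> ((w <-> u) <-> (u -> u)) = 1/2 <-> 5/6 = 2/3
(((v || u) -> (u || u)) || (w <-> (v -> v))) <-> (!w <-> ((w <-> u) <-> (u -> u))) = 2/3 <-> 2/3 = 1
!((((v || u) -> (u || u)) || (w <-> (v -> v))) <-> (!w <-> ((w <-> u) <-> (u -> u)))) = !1 = 0
(!!((w -> v) <-> (w <-> (u || w))) -> ((((u <-> w) <-> (!u <-> !v)) <-> !(v -> w)) || (((v || (w -> w)) <-> (u <-> v)) || ((w || v) || ((u || v) <-> !v))))) || !((((v || u) -> (u || u)) || (w <-> (v -> v))) <-> (!w <-> ((w <-> u) <-> (u -> u)))) = 2/3 || 0 = 2/3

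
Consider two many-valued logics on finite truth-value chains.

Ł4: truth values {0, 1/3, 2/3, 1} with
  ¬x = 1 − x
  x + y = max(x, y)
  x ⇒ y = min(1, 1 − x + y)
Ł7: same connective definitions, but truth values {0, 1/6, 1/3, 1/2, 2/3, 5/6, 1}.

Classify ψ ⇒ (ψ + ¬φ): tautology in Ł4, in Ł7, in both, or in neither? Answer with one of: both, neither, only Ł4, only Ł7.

both

In Ł4: every assignment gives 1 — tautology.
In Ł7: every assignment gives 1 — tautology.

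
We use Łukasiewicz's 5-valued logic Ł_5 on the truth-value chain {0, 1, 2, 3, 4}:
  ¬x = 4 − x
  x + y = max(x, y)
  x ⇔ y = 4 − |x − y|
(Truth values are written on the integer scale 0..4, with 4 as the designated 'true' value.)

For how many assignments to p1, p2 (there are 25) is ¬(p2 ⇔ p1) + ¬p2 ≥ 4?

value 4: 6 assignments (counts)
value 3: 7 assignments
value 2: 7 assignments
value 1: 4 assignments
value 0: 1 assignment
So 6 of the 25 assignments meet the threshold.

6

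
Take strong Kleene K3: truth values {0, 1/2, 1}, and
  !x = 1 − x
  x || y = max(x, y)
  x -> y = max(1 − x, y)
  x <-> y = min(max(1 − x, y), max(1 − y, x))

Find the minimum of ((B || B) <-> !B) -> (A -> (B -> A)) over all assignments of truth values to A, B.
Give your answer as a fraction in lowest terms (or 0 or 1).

1/2

Take A = 1/2, B = 1/2:
B || B = 1/2 || 1/2 = 1/2
!B = !1/2 = 1/2
(B || B) <-> !B = 1/2 <-> 1/2 = 1/2
B -> A = 1/2 -> 1/2 = 1/2
A -> (B -> A) = 1/2 -> 1/2 = 1/2
((B || B) <-> !B) -> (A -> (B -> A)) = 1/2 -> 1/2 = 1/2
No assignment yields a value below 1/2, so this is the minimum.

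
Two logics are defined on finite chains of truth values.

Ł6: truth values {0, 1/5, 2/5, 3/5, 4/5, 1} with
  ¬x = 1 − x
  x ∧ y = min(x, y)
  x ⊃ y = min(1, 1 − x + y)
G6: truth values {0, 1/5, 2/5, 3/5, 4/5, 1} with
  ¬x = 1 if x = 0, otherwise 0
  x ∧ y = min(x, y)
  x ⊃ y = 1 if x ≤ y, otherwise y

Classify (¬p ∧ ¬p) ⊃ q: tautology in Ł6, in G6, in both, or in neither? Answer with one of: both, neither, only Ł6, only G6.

neither

In Ł6: at p = 0, q = 0 the value is 0 — not a tautology.
In G6: at p = 0, q = 0 the value is 0 — not a tautology.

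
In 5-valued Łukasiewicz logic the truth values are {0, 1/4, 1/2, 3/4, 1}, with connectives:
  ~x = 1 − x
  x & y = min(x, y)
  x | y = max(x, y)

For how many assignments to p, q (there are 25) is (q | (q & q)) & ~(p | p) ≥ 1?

1

value 1: 1 assignment (counts)
value 3/4: 3 assignments
value 1/2: 5 assignments
value 1/4: 7 assignments
value 0: 9 assignments
So 1 of the 25 assignments meets the threshold.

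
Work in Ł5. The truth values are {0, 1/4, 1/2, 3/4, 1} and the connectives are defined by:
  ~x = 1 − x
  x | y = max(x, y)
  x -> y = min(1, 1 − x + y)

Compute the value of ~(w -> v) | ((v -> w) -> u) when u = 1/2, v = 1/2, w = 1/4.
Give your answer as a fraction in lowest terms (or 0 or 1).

3/4

w -> v = 1/4 -> 1/2 = 1
~(w -> v) = ~1 = 0
v -> w = 1/2 -> 1/4 = 3/4
(v -> w) -> u = 3/4 -> 1/2 = 3/4
~(w -> v) | ((v -> w) -> u) = 0 | 3/4 = 3/4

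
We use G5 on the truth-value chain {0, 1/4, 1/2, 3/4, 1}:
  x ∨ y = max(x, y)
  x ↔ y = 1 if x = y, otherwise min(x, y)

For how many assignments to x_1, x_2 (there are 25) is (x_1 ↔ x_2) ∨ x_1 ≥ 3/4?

13

value 1: 9 assignments (counts)
value 3/4: 4 assignments (counts)
value 1/2: 4 assignments
value 1/4: 4 assignments
value 0: 4 assignments
So 13 of the 25 assignments meet the threshold.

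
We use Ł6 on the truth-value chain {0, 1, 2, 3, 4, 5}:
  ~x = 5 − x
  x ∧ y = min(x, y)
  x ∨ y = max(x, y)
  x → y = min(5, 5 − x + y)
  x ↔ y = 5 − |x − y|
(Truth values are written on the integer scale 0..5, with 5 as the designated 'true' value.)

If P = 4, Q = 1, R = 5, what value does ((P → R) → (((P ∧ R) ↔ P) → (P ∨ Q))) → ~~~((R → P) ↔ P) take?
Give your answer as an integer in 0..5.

1

P → R = 4 → 5 = 5
P ∧ R = 4 ∧ 5 = 4
(P ∧ R) ↔ P = 4 ↔ 4 = 5
P ∨ Q = 4 ∨ 1 = 4
((P ∧ R) ↔ P) → (P ∨ Q) = 5 → 4 = 4
(P → R) → (((P ∧ R) ↔ P) → (P ∨ Q)) = 5 → 4 = 4
R → P = 5 → 4 = 4
(R → P) ↔ P = 4 ↔ 4 = 5
~((R → P) ↔ P) = ~5 = 0
~~((R → P) ↔ P) = ~0 = 5
~~~((R → P) ↔ P) = ~5 = 0
((P → R) → (((P ∧ R) ↔ P) → (P ∨ Q))) → ~~~((R → P) ↔ P) = 4 → 0 = 1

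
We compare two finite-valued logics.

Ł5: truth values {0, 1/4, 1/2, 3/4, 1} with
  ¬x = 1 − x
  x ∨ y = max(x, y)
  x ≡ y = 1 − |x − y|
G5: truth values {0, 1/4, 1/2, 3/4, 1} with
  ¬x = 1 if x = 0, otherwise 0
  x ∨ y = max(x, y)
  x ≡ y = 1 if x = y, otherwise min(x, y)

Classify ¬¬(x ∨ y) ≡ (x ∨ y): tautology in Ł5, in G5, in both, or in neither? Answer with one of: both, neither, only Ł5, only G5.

only Ł5

In Ł5: every assignment gives 1 — tautology.
In G5: at x = 0, y = 1/4 the value is 1/4 — not a tautology.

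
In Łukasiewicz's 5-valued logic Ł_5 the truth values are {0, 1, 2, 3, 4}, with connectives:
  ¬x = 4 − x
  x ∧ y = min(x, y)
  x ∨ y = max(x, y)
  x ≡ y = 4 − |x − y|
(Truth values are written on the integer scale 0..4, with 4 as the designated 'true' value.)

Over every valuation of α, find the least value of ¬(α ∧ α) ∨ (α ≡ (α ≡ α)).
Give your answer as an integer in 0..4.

2

Take α = 2:
α ∧ α = 2 ∧ 2 = 2
¬(α ∧ α) = ¬2 = 2
α ≡ α = 2 ≡ 2 = 4
α ≡ (α ≡ α) = 2 ≡ 4 = 2
¬(α ∧ α) ∨ (α ≡ (α ≡ α)) = 2 ∨ 2 = 2
No assignment yields a value below 2, so this is the minimum.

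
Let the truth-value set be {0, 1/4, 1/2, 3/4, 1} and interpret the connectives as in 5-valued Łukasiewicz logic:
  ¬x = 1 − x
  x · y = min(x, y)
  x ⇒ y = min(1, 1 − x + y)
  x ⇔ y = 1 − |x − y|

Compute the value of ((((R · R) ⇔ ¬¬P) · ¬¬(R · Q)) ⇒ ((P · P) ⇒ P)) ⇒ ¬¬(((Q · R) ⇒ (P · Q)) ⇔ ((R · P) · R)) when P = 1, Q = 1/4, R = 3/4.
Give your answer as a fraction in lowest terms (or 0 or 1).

R · R = 3/4 · 3/4 = 3/4
¬P = ¬1 = 0
¬¬P = ¬0 = 1
(R · R) ⇔ ¬¬P = 3/4 ⇔ 1 = 3/4
R · Q = 3/4 · 1/4 = 1/4
¬(R · Q) = ¬1/4 = 3/4
¬¬(R · Q) = ¬3/4 = 1/4
((R · R) ⇔ ¬¬P) · ¬¬(R · Q) = 3/4 · 1/4 = 1/4
P · P = 1 · 1 = 1
(P · P) ⇒ P = 1 ⇒ 1 = 1
(((R · R) ⇔ ¬¬P) · ¬¬(R · Q)) ⇒ ((P · P) ⇒ P) = 1/4 ⇒ 1 = 1
Q · R = 1/4 · 3/4 = 1/4
P · Q = 1 · 1/4 = 1/4
(Q · R) ⇒ (P · Q) = 1/4 ⇒ 1/4 = 1
R · P = 3/4 · 1 = 3/4
(R · P) · R = 3/4 · 3/4 = 3/4
((Q · R) ⇒ (P · Q)) ⇔ ((R · P) · R) = 1 ⇔ 3/4 = 3/4
¬(((Q · R) ⇒ (P · Q)) ⇔ ((R · P) · R)) = ¬3/4 = 1/4
¬¬(((Q · R) ⇒ (P · Q)) ⇔ ((R · P) · R)) = ¬1/4 = 3/4
((((R · R) ⇔ ¬¬P) · ¬¬(R · Q)) ⇒ ((P · P) ⇒ P)) ⇒ ¬¬(((Q · R) ⇒ (P · Q)) ⇔ ((R · P) · R)) = 1 ⇒ 3/4 = 3/4

3/4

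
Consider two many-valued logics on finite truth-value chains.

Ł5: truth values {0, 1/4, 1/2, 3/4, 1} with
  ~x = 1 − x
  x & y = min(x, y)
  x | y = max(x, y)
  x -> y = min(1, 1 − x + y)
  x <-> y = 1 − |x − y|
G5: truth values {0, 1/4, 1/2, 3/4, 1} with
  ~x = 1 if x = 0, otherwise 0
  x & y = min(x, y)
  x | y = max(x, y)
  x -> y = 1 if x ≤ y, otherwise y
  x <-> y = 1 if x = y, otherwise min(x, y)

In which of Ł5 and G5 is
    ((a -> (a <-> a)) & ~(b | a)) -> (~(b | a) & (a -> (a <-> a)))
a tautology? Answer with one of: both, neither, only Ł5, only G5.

In Ł5: every assignment gives 1 — tautology.
In G5: every assignment gives 1 — tautology.

both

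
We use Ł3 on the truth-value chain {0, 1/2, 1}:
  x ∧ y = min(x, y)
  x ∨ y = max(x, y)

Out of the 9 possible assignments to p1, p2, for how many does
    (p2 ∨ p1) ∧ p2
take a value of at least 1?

p1 = 0, p2 = 0 ↦ 0  <
p1 = 0, p2 = 1/2 ↦ 1/2  <
p1 = 0, p2 = 1 ↦ 1  ≥
p1 = 1/2, p2 = 0 ↦ 0  <
p1 = 1/2, p2 = 1/2 ↦ 1/2  <
p1 = 1/2, p2 = 1 ↦ 1  ≥
p1 = 1, p2 = 0 ↦ 0  <
p1 = 1, p2 = 1/2 ↦ 1/2  <
p1 = 1, p2 = 1 ↦ 1  ≥
So 3 of the 9 assignments meet the threshold.

3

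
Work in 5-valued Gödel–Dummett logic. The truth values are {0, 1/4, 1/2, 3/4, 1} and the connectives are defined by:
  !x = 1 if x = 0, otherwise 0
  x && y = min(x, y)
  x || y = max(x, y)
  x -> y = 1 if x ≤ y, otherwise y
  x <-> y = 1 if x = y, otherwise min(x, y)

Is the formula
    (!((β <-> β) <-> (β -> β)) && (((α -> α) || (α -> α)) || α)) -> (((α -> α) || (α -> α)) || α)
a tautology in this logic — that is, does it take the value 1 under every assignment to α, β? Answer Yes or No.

Yes

At α = 0, β = 3/4, for instance:
β <-> β = 3/4 <-> 3/4 = 1
β -> β = 3/4 -> 3/4 = 1
(β <-> β) <-> (β -> β) = 1 <-> 1 = 1
!((β <-> β) <-> (β -> β)) = !1 = 0
α -> α = 0 -> 0 = 1
α -> α = 0 -> 0 = 1
(α -> α) || (α -> α) = 1 || 1 = 1
((α -> α) || (α -> α)) || α = 1 || 0 = 1
!((β <-> β) <-> (β -> β)) && (((α -> α) || (α -> α)) || α) = 0 && 1 = 0
(!((β <-> β) <-> (β -> β)) && (((α -> α) || (α -> α)) || α)) -> (((α -> α) || (α -> α)) || α) = 0 -> 1 = 1
and checking the remaining 24 assignments likewise gives ≥ 1 in every case.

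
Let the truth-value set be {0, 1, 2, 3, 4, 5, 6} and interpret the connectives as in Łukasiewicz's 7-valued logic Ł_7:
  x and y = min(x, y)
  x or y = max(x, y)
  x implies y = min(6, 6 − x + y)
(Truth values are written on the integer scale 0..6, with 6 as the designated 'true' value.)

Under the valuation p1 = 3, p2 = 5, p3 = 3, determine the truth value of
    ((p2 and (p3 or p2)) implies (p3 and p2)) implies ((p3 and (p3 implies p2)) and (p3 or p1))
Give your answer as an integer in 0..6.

p3 or p2 = 3 or 5 = 5
p2 and (p3 or p2) = 5 and 5 = 5
p3 and p2 = 3 and 5 = 3
(p2 and (p3 or p2)) implies (p3 and p2) = 5 implies 3 = 4
p3 implies p2 = 3 implies 5 = 6
p3 and (p3 implies p2) = 3 and 6 = 3
p3 or p1 = 3 or 3 = 3
(p3 and (p3 implies p2)) and (p3 or p1) = 3 and 3 = 3
((p2 and (p3 or p2)) implies (p3 and p2)) implies ((p3 and (p3 implies p2)) and (p3 or p1)) = 4 implies 3 = 5

5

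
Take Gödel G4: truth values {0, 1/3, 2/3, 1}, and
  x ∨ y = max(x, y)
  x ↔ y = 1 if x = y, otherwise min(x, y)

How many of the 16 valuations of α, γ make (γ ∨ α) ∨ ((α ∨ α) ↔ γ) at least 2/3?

14

α = 0, γ = 0 ↦ 1  ≥
α = 0, γ = 1/3 ↦ 1/3  <
α = 0, γ = 2/3 ↦ 2/3  ≥
α = 0, γ = 1 ↦ 1  ≥
α = 1/3, γ = 0 ↦ 1/3  <
α = 1/3, γ = 1/3 ↦ 1  ≥
α = 1/3, γ = 2/3 ↦ 2/3  ≥
α = 1/3, γ = 1 ↦ 1  ≥
α = 2/3, γ = 0 ↦ 2/3  ≥
α = 2/3, γ = 1/3 ↦ 2/3  ≥
α = 2/3, γ = 2/3 ↦ 1  ≥
α = 2/3, γ = 1 ↦ 1  ≥
α = 1, γ = 0 ↦ 1  ≥
α = 1, γ = 1/3 ↦ 1  ≥
α = 1, γ = 2/3 ↦ 1  ≥
α = 1, γ = 1 ↦ 1  ≥
So 14 of the 16 assignments meet the threshold.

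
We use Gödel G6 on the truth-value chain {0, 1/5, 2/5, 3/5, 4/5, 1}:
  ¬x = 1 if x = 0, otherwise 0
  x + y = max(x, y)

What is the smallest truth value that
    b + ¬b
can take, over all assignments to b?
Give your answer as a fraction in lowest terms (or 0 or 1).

Take b = 1/5:
¬b = ¬1/5 = 0
b + ¬b = 1/5 + 0 = 1/5
No assignment yields a value below 1/5, so this is the minimum.

1/5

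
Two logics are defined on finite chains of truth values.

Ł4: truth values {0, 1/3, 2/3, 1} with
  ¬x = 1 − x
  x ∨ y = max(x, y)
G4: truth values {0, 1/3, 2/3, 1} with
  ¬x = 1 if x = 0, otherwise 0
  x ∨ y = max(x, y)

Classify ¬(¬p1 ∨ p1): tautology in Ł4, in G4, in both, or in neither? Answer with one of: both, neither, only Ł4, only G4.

In Ł4: at p1 = 0 the value is 0 — not a tautology.
In G4: at p1 = 0 the value is 0 — not a tautology.

neither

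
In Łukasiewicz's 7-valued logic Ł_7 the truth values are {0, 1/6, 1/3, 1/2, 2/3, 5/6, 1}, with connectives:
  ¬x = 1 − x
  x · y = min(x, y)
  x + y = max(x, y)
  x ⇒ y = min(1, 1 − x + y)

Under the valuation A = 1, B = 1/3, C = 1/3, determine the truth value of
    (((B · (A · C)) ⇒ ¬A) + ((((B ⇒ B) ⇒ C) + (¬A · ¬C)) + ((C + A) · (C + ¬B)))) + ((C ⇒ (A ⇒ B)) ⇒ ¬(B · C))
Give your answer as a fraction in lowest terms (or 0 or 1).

2/3

A · C = 1 · 1/3 = 1/3
B · (A · C) = 1/3 · 1/3 = 1/3
¬A = ¬1 = 0
(B · (A · C)) ⇒ ¬A = 1/3 ⇒ 0 = 2/3
B ⇒ B = 1/3 ⇒ 1/3 = 1
(B ⇒ B) ⇒ C = 1 ⇒ 1/3 = 1/3
¬A = ¬1 = 0
¬C = ¬1/3 = 2/3
¬A · ¬C = 0 · 2/3 = 0
((B ⇒ B) ⇒ C) + (¬A · ¬C) = 1/3 + 0 = 1/3
C + A = 1/3 + 1 = 1
¬B = ¬1/3 = 2/3
C + ¬B = 1/3 + 2/3 = 2/3
(C + A) · (C + ¬B) = 1 · 2/3 = 2/3
(((B ⇒ B) ⇒ C) + (¬A · ¬C)) + ((C + A) · (C + ¬B)) = 1/3 + 2/3 = 2/3
((B · (A · C)) ⇒ ¬A) + ((((B ⇒ B) ⇒ C) + (¬A · ¬C)) + ((C + A) · (C + ¬B))) = 2/3 + 2/3 = 2/3
A ⇒ B = 1 ⇒ 1/3 = 1/3
C ⇒ (A ⇒ B) = 1/3 ⇒ 1/3 = 1
B · C = 1/3 · 1/3 = 1/3
¬(B · C) = ¬1/3 = 2/3
(C ⇒ (A ⇒ B)) ⇒ ¬(B · C) = 1 ⇒ 2/3 = 2/3
(((B · (A · C)) ⇒ ¬A) + ((((B ⇒ B) ⇒ C) + (¬A · ¬C)) + ((C + A) · (C + ¬B)))) + ((C ⇒ (A ⇒ B)) ⇒ ¬(B · C)) = 2/3 + 2/3 = 2/3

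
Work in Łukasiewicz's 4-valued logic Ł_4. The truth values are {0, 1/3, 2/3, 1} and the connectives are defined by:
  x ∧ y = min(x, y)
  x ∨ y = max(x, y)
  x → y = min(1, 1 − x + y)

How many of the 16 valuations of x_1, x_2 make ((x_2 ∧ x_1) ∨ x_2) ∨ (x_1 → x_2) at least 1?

10

x_1 = 0, x_2 = 0 ↦ 1  ≥
x_1 = 0, x_2 = 1/3 ↦ 1  ≥
x_1 = 0, x_2 = 2/3 ↦ 1  ≥
x_1 = 0, x_2 = 1 ↦ 1  ≥
x_1 = 1/3, x_2 = 0 ↦ 2/3  <
x_1 = 1/3, x_2 = 1/3 ↦ 1  ≥
x_1 = 1/3, x_2 = 2/3 ↦ 1  ≥
x_1 = 1/3, x_2 = 1 ↦ 1  ≥
x_1 = 2/3, x_2 = 0 ↦ 1/3  <
x_1 = 2/3, x_2 = 1/3 ↦ 2/3  <
x_1 = 2/3, x_2 = 2/3 ↦ 1  ≥
x_1 = 2/3, x_2 = 1 ↦ 1  ≥
x_1 = 1, x_2 = 0 ↦ 0  <
x_1 = 1, x_2 = 1/3 ↦ 1/3  <
x_1 = 1, x_2 = 2/3 ↦ 2/3  <
x_1 = 1, x_2 = 1 ↦ 1  ≥
So 10 of the 16 assignments meet the threshold.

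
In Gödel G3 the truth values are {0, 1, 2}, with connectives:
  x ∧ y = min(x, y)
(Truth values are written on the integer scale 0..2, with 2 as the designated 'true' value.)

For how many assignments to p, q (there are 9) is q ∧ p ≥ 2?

1

p = 0, q = 0 ↦ 0  <
p = 0, q = 1 ↦ 0  <
p = 0, q = 2 ↦ 0  <
p = 1, q = 0 ↦ 0  <
p = 1, q = 1 ↦ 1  <
p = 1, q = 2 ↦ 1  <
p = 2, q = 0 ↦ 0  <
p = 2, q = 1 ↦ 1  <
p = 2, q = 2 ↦ 2  ≥
So 1 of the 9 assignments meets the threshold.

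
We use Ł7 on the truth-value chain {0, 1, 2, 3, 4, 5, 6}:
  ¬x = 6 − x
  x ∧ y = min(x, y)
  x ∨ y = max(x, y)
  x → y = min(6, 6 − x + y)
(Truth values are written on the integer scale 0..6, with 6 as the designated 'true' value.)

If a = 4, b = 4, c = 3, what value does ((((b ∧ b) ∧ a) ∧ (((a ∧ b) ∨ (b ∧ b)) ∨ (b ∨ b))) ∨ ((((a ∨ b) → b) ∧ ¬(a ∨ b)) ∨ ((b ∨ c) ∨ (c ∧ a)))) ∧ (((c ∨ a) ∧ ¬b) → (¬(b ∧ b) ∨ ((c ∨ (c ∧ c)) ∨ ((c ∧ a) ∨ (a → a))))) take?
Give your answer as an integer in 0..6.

b ∧ b = 4 ∧ 4 = 4
(b ∧ b) ∧ a = 4 ∧ 4 = 4
a ∧ b = 4 ∧ 4 = 4
b ∧ b = 4 ∧ 4 = 4
(a ∧ b) ∨ (b ∧ b) = 4 ∨ 4 = 4
b ∨ b = 4 ∨ 4 = 4
((a ∧ b) ∨ (b ∧ b)) ∨ (b ∨ b) = 4 ∨ 4 = 4
((b ∧ b) ∧ a) ∧ (((a ∧ b) ∨ (b ∧ b)) ∨ (b ∨ b)) = 4 ∧ 4 = 4
a ∨ b = 4 ∨ 4 = 4
(a ∨ b) → b = 4 → 4 = 6
a ∨ b = 4 ∨ 4 = 4
¬(a ∨ b) = ¬4 = 2
((a ∨ b) → b) ∧ ¬(a ∨ b) = 6 ∧ 2 = 2
b ∨ c = 4 ∨ 3 = 4
c ∧ a = 3 ∧ 4 = 3
(b ∨ c) ∨ (c ∧ a) = 4 ∨ 3 = 4
(((a ∨ b) → b) ∧ ¬(a ∨ b)) ∨ ((b ∨ c) ∨ (c ∧ a)) = 2 ∨ 4 = 4
(((b ∧ b) ∧ a) ∧ (((a ∧ b) ∨ (b ∧ b)) ∨ (b ∨ b))) ∨ ((((a ∨ b) → b) ∧ ¬(a ∨ b)) ∨ ((b ∨ c) ∨ (c ∧ a))) = 4 ∨ 4 = 4
c ∨ a = 3 ∨ 4 = 4
¬b = ¬4 = 2
(c ∨ a) ∧ ¬b = 4 ∧ 2 = 2
b ∧ b = 4 ∧ 4 = 4
¬(b ∧ b) = ¬4 = 2
c ∧ c = 3 ∧ 3 = 3
c ∨ (c ∧ c) = 3 ∨ 3 = 3
c ∧ a = 3 ∧ 4 = 3
a → a = 4 → 4 = 6
(c ∧ a) ∨ (a → a) = 3 ∨ 6 = 6
(c ∨ (c ∧ c)) ∨ ((c ∧ a) ∨ (a → a)) = 3 ∨ 6 = 6
¬(b ∧ b) ∨ ((c ∨ (c ∧ c)) ∨ ((c ∧ a) ∨ (a → a))) = 2 ∨ 6 = 6
((c ∨ a) ∧ ¬b) → (¬(b ∧ b) ∨ ((c ∨ (c ∧ c)) ∨ ((c ∧ a) ∨ (a → a)))) = 2 → 6 = 6
((((b ∧ b) ∧ a) ∧ (((a ∧ b) ∨ (b ∧ b)) ∨ (b ∨ b))) ∨ ((((a ∨ b) → b) ∧ ¬(a ∨ b)) ∨ ((b ∨ c) ∨ (c ∧ a)))) ∧ (((c ∨ a) ∧ ¬b) → (¬(b ∧ b) ∨ ((c ∨ (c ∧ c)) ∨ ((c ∧ a) ∨ (a → a))))) = 4 ∧ 6 = 4

4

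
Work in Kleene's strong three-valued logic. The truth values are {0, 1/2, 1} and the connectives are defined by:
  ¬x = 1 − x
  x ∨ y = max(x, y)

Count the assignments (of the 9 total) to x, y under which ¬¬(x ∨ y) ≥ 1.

5

x = 0, y = 0 ↦ 0  <
x = 0, y = 1/2 ↦ 1/2  <
x = 0, y = 1 ↦ 1  ≥
x = 1/2, y = 0 ↦ 1/2  <
x = 1/2, y = 1/2 ↦ 1/2  <
x = 1/2, y = 1 ↦ 1  ≥
x = 1, y = 0 ↦ 1  ≥
x = 1, y = 1/2 ↦ 1  ≥
x = 1, y = 1 ↦ 1  ≥
So 5 of the 9 assignments meet the threshold.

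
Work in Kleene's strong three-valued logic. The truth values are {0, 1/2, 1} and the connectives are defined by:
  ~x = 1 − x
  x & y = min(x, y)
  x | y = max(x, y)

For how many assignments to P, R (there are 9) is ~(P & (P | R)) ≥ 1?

P = 0, R = 0 ↦ 1  ≥
P = 0, R = 1/2 ↦ 1  ≥
P = 0, R = 1 ↦ 1  ≥
P = 1/2, R = 0 ↦ 1/2  <
P = 1/2, R = 1/2 ↦ 1/2  <
P = 1/2, R = 1 ↦ 1/2  <
P = 1, R = 0 ↦ 0  <
P = 1, R = 1/2 ↦ 0  <
P = 1, R = 1 ↦ 0  <
So 3 of the 9 assignments meet the threshold.

3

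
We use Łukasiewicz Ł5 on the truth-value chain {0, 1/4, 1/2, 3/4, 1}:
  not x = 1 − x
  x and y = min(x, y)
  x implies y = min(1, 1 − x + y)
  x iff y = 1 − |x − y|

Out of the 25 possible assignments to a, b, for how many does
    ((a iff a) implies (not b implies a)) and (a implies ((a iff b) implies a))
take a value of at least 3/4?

value 1: 15 assignments (counts)
value 3/4: 4 assignments (counts)
value 1/2: 3 assignments
value 1/4: 2 assignments
value 0: 1 assignment
So 19 of the 25 assignments meet the threshold.

19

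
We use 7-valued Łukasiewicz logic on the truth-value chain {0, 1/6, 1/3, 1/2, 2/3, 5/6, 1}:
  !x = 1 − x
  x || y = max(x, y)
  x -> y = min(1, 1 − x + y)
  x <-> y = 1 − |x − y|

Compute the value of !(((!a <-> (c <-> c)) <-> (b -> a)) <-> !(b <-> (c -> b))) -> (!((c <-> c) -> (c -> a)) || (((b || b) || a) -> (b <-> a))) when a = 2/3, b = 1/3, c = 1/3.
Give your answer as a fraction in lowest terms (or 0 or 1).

!a = !2/3 = 1/3
c <-> c = 1/3 <-> 1/3 = 1
!a <-> (c <-> c) = 1/3 <-> 1 = 1/3
b -> a = 1/3 -> 2/3 = 1
(!a <-> (c <-> c)) <-> (b -> a) = 1/3 <-> 1 = 1/3
c -> b = 1/3 -> 1/3 = 1
b <-> (c -> b) = 1/3 <-> 1 = 1/3
!(b <-> (c -> b)) = !1/3 = 2/3
((!a <-> (c <-> c)) <-> (b -> a)) <-> !(b <-> (c -> b)) = 1/3 <-> 2/3 = 2/3
!(((!a <-> (c <-> c)) <-> (b -> a)) <-> !(b <-> (c -> b))) = !2/3 = 1/3
c <-> c = 1/3 <-> 1/3 = 1
c -> a = 1/3 -> 2/3 = 1
(c <-> c) -> (c -> a) = 1 -> 1 = 1
!((c <-> c) -> (c -> a)) = !1 = 0
b || b = 1/3 || 1/3 = 1/3
(b || b) || a = 1/3 || 2/3 = 2/3
b <-> a = 1/3 <-> 2/3 = 2/3
((b || b) || a) -> (b <-> a) = 2/3 -> 2/3 = 1
!((c <-> c) -> (c -> a)) || (((b || b) || a) -> (b <-> a)) = 0 || 1 = 1
!(((!a <-> (c <-> c)) <-> (b -> a)) <-> !(b <-> (c -> b))) -> (!((c <-> c) -> (c -> a)) || (((b || b) || a) -> (b <-> a))) = 1/3 -> 1 = 1

1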